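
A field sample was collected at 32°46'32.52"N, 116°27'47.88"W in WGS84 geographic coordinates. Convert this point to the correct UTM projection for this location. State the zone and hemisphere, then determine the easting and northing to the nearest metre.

Zone 11N: E 550263 m, N 3626549 m

Longitude -116.4633° lies in the 6° band [-120°, -114°), giving zone 11; latitude is north of the equator, so 11N.
Zone 11 central meridian λ₀ = 6×11 − 183 = -117°; Δλ = +0.5367°.
Transverse Mercator on WGS84 with k₀ = 0.9996 gives E = 550263.059 m, N = 3626548.914 m.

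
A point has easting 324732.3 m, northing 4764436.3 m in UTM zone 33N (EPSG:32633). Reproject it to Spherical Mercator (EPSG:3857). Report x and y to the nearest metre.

x 1430378 m, y 5313859 m

Unproject from UTM 33N (λ₀ = 15°) → φ = 43.01240004°, λ = 12.84929976°.
Web Mercator (R = 6378137 m): x = 1430377.506 m, y = 5313859.450 m.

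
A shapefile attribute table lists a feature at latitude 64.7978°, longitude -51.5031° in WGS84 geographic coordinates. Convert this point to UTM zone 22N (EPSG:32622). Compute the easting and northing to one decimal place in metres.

E 476096.5 m, N 7186015.1 m

Zone 22 central meridian λ₀ = 6×22 − 183 = -51°; Δλ = -0.5031°.
Transverse Mercator on WGS84 with k₀ = 0.9996 gives E = 476096.497 m, N = 7186015.058 m.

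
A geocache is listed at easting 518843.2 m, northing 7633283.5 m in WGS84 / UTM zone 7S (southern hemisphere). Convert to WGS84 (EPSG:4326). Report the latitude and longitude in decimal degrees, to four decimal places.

lat -21.4026°, lon -140.8182°

Zone 7S: λ₀ = -141°, k₀ = 0.9996, false easting 500000 m, false northing 10000000 m.
Meridian distance M = (N − FN)/k₀ = -2367663.6 m.
Inverse transverse Mercator on WGS84 gives φ = -21.40260044°, λ = -140.81819953°.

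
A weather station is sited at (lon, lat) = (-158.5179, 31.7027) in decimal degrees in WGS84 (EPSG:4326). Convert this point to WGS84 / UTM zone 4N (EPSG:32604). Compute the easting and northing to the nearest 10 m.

E 545680 m, N 3507580 m

Zone 4 central meridian λ₀ = 6×4 − 183 = -159°; Δλ = +0.4821°.
Transverse Mercator on WGS84 with k₀ = 0.9996 gives E = 545683.486 m, N = 3507584.006 m.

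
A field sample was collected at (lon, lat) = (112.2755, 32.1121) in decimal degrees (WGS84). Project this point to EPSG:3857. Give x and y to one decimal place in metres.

x 12498451.5 m, y 3778034.5 m

Web Mercator is spherical with R = a = 6378137 m.
x = R·λ = 6378137 × 1.959577144 = 12498451.489 m.
y = R·ln tan(π/4 + φ/2) = 6378137 × 0.592341385 = 3778034.506 m.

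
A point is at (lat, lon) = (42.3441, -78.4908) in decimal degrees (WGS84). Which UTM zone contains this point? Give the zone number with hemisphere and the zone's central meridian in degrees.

Zone 17N, central meridian -81°

UTM zone = ⌊(λ + 180)/6⌋ + 1; -78.4908° ∈ [-84°, -78°) → zone 17.
Hemisphere: N (φ ≥ 0).
Central meridian λ₀ = 6×17 − 183 = -81°.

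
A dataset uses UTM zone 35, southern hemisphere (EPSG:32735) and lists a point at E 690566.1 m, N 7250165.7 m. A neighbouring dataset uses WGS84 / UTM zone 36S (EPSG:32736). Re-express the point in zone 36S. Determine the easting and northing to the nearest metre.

UTM 35S → geographic: φ = -24.85160043°, λ = 28.88600019°.
UTM 36S (λ₀ = 33°) forward: E = 84127.536 m, N = 7245202.134 m.

E 84128 m, N 7245202 m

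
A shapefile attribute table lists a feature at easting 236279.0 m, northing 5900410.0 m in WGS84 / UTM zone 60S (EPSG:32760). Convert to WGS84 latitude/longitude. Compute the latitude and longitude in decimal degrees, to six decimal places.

Zone 60S: λ₀ = 177°, k₀ = 0.9996, false easting 500000 m, false northing 10000000 m.
Meridian distance M = (N − FN)/k₀ = -4101230.5 m.
Inverse transverse Mercator on WGS84 gives φ = -37.00549962°, λ = 174.03619951°.

lat -37.005500°, lon 174.036200°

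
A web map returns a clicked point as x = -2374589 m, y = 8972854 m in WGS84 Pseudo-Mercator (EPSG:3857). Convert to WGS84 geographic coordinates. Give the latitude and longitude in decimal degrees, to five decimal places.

R = 6378137 m. λ = x/R = -21.33129592°.
φ = 2·arctan(exp(y/R)) − 90° = 2·arctan(4.08293) − 90° = 62.47579797°.

lat 62.47580°, lon -21.33130°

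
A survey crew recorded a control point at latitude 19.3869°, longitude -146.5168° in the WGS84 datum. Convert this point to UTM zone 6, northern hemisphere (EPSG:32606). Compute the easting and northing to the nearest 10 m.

Zone 6 central meridian λ₀ = 6×6 − 183 = -147°; Δλ = +0.4832°.
Transverse Mercator on WGS84 with k₀ = 0.9996 gives E = 550738.525 m, N = 2143709.003 m.

E 550740 m, N 2143710 m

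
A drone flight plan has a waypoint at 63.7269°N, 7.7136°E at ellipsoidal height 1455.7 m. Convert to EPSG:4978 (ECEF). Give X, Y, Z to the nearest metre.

X 2805936 m, Y 380056 m, Z 5697609 m

WGS84: a = 6378137 m, e² = 0.006694380; N(φ) = a/√(1−e²sin²φ) = 6395372.372 m.
X = (N+h)·cosφ·cosλ = 2805935.807 m; Y = (N+h)·cosφ·sinλ = 380055.633 m; Z = (N(1−e²)+h)·sinφ = 5697609.372 m.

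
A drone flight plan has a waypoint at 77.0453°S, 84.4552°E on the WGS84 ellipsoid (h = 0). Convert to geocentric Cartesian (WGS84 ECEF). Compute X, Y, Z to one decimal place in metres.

WGS84: a = 6378137 m, e² = 0.006694380; N(φ) = a/√(1−e²sin²φ) = 6398510.109 m.
X = (N+h)·cosφ·cosλ = 138599.628 m; Y = (N+h)·cosφ·sinλ = 1427710.194 m; Z = (N(1−e²)+h)·sinφ = -6193908.932 m.

X 138599.6 m, Y 1427710.2 m, Z -6193908.9 m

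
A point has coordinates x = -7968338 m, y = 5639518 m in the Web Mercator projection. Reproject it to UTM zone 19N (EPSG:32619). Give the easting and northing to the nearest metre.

Web Mercator inverse (R = 6378137 m) → φ = 45.11420069°, λ = -71.58079814°.
UTM 19N forward: E = 296998.280 m, N = 4998877.168 m.

E 296998 m, N 4998877 m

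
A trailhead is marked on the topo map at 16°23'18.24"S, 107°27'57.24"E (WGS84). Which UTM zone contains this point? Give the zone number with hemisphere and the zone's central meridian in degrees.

Zone 48S, central meridian 105°

UTM zone = ⌊(λ + 180)/6⌋ + 1; 107.4659° ∈ [102°, 108°) → zone 48.
Hemisphere: S (φ < 0).
Central meridian λ₀ = 6×48 − 183 = 105°.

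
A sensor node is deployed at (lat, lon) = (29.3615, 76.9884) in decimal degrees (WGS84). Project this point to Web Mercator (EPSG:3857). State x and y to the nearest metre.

x 8570309 m, y 3421738 m

Web Mercator is spherical with R = a = 6378137 m.
x = R·λ = 6378137 × 1.343701066 = 8570309.485 m.
y = R·ln tan(π/4 + φ/2) = 6378137 × 0.536479200 = 3421737.837 m.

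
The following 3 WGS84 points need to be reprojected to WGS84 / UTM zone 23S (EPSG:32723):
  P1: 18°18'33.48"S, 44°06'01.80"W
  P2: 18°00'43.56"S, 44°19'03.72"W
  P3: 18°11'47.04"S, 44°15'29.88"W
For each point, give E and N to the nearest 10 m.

UTM zone 23S: λ₀ = -45°, k₀ = 0.9996.
P1 (-18.3093°, -44.1005°) → (595059.191, 7975359.736) m.
P2 (-18.0121°, -44.3177°) → (572226.528, 8008342.776) m.
P3 (-18.1964°, -44.2583°) → (578432.701, 7987926.768) m.

P1: E 595060 m, N 7975360 m; P2: E 572230 m, N 8008340 m; P3: E 578430 m, N 7987930 m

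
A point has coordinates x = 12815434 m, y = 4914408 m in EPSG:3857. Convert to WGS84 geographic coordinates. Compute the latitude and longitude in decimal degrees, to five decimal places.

lat 40.33270°, lon 115.12300°

R = 6378137 m. λ = x/R = 115.12300235°.
φ = 2·arctan(exp(y/R)) − 90° = 2·arctan(2.16086) − 90° = 40.33270152°.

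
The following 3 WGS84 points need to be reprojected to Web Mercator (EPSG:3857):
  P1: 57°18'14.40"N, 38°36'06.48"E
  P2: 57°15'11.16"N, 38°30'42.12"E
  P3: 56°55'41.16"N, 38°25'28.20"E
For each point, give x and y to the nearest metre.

P1: x 4297133 m, y 7822509 m; P2: x 4287103 m, y 7812027 m; P3: x 4277396 m, y 7745437 m

Web Mercator: x = R·λ, y = R·ln tan(π/4+φ/2), R = 6378137 m.
P1 (57.3040°, 38.6018°) → (4297132.720, 7822509.148) m.
P2 (57.2531°, 38.5117°) → (4287102.834, 7812027.032) m.
P3 (56.9281°, 38.4245°) → (4277395.774, 7745437.114) m.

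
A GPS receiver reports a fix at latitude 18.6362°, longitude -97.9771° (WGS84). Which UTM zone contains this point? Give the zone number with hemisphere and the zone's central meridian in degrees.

Zone 14N, central meridian -99°

UTM zone = ⌊(λ + 180)/6⌋ + 1; -97.9771° ∈ [-102°, -96°) → zone 14.
Hemisphere: N (φ ≥ 0).
Central meridian λ₀ = 6×14 − 183 = -99°.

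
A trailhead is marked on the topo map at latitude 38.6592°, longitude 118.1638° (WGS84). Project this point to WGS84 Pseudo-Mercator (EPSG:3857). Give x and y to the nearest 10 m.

x 13153930 m, y 4672970 m

Web Mercator is spherical with R = a = 6378137 m.
x = R·λ = 6378137 × 2.062347367 = 13153934.046 m.
y = R·ln tan(π/4 + φ/2) = 6378137 × 0.732654661 = 4672971.801 m.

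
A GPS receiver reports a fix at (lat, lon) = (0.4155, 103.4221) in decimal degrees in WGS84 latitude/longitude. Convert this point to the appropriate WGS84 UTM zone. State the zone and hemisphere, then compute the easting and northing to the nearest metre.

Longitude 103.4221° lies in the 6° band [102°, 108°), giving zone 48; latitude is north of the equator, so 48N.
Zone 48 central meridian λ₀ = 6×48 − 183 = 105°; Δλ = -1.5779°.
Transverse Mercator on WGS84 with k₀ = 0.9996 gives E = 324401.477 m, N = 45942.780 m.

Zone 48N: E 324401 m, N 45943 m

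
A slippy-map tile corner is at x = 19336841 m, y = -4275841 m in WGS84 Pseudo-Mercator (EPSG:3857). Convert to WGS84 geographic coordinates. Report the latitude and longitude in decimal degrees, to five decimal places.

lat -35.81970°, lon 173.70580°

R = 6378137 m. λ = x/R = 173.70579817°.
φ = 2·arctan(exp(y/R)) − 90° = 2·arctan(0.51151) − 90° = -35.81970257°.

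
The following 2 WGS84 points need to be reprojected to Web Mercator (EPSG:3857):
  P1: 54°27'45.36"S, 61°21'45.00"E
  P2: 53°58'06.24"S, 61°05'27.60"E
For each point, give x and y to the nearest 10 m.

Web Mercator: x = R·λ, y = R·ln tan(π/4+φ/2), R = 6378137 m.
P1 (-54.4626°, 61.3625°) → (6830842.254, -7258258.598) m.
P2 (-53.9684°, 61.0910°) → (6800619.012, -7164173.902) m.

P1: x 6830840 m, y -7258260 m; P2: x 6800620 m, y -7164170 m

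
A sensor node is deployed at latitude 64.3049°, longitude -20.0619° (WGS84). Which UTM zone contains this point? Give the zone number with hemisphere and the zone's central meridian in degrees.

UTM zone = ⌊(λ + 180)/6⌋ + 1; -20.0619° ∈ [-24°, -18°) → zone 27.
Hemisphere: N (φ ≥ 0).
Central meridian λ₀ = 6×27 − 183 = -21°.

Zone 27N, central meridian -21°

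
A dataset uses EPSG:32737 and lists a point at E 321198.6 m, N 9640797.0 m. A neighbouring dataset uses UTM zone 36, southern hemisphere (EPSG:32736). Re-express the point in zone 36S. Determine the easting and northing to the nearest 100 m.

E 988300 m, N 9639900 m

UTM 37S → geographic: φ = -3.24849975°, λ = 37.39079981°.
UTM 36S (λ₀ = 33°) forward: E = 988284.542 m, N = 9639877.522 m.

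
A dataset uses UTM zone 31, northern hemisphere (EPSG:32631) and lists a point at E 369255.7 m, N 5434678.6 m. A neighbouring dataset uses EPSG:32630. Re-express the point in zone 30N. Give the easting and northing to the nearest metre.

E 807620 m, N 5441681 m

UTM 31N → geographic: φ = 49.05109983°, λ = 1.21060023°.
UTM 30N (λ₀ = -3°) forward: E = 807619.826 m, N = 5441680.843 m.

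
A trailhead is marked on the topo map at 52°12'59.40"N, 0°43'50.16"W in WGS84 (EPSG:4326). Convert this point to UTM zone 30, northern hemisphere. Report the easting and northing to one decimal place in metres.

Zone 30 central meridian λ₀ = 6×30 − 183 = -3°; Δλ = +2.2694°.
Transverse Mercator on WGS84 with k₀ = 0.9996 gives E = 655032.774 m, N = 5787545.522 m.

E 655032.8 m, N 5787545.5 m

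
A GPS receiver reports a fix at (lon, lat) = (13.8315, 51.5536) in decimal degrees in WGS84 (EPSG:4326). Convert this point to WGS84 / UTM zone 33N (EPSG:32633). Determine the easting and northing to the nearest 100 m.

Zone 33 central meridian λ₀ = 6×33 − 183 = 15°; Δλ = -1.1685°.
Transverse Mercator on WGS84 with k₀ = 0.9996 gives E = 418987.659 m, N = 5712037.254 m.

E 419000 m, N 5712000 m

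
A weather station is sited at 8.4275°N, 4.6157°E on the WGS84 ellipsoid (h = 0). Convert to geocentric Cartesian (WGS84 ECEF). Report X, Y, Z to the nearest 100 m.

WGS84: a = 6378137 m, e² = 0.006694380; N(φ) = a/√(1−e²sin²φ) = 6378595.605 m.
X = (N+h)·cosφ·cosλ = 6289256.921 m; Y = (N+h)·cosφ·sinλ = 507756.153 m; Z = (N(1−e²)+h)·sinφ = 928574.992 m.

X 6289300 m, Y 507800 m, Z 928600 m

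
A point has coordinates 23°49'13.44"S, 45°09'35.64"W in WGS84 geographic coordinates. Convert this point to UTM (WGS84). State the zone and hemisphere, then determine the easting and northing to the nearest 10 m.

Zone 23S: E 483710 m, N 7365650 m

Longitude -45.1599° lies in the 6° band [-48°, -42°), giving zone 23; latitude is south of the equator, so 23S.
Zone 23 central meridian λ₀ = 6×23 − 183 = -45°; Δλ = -0.1599°.
Transverse Mercator on WGS84 with k₀ = 0.9996 gives E = 483713.894 m, N = 7365648.270 m.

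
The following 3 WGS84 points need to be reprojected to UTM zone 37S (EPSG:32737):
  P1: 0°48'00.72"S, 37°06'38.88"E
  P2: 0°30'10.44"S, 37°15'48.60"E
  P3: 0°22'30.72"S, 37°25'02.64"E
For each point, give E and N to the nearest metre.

P1: E 289761 m, N 9911505 m; P2: E 306749 m, N 9944389 m; P3: E 323877 m, N 9958513 m

UTM zone 37S: λ₀ = 39°, k₀ = 0.9996.
P1 (-0.8002°, 37.1108°) → (289761.364, 9911505.380) m.
P2 (-0.5029°, 37.2635°) → (306748.638, 9944388.716) m.
P3 (-0.3752°, 37.4174°) → (323877.448, 9958513.189) m.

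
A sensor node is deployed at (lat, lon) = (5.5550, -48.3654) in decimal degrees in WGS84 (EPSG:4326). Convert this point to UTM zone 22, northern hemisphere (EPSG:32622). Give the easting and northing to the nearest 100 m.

E 791900 m, N 614700 m

Zone 22 central meridian λ₀ = 6×22 − 183 = -51°; Δλ = +2.6346°.
Transverse Mercator on WGS84 with k₀ = 0.9996 gives E = 791899.023 m, N = 614663.680 m.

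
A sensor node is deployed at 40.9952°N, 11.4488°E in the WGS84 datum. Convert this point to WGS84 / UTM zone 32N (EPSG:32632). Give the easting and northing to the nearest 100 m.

Zone 32 central meridian λ₀ = 6×32 − 183 = 9°; Δλ = +2.4488°.
Transverse Mercator on WGS84 with k₀ = 0.9996 gives E = 705971.629 m, N = 4541112.579 m.

E 706000 m, N 4541100 m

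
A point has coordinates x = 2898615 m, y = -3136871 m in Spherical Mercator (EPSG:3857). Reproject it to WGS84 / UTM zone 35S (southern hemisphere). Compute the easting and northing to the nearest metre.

Web Mercator inverse (R = 6378137 m) → φ = -27.10719705°, λ = 26.03870157°.
UTM 35S forward: E = 404712.566 m, N = 7001327.352 m.

E 404713 m, N 7001327 m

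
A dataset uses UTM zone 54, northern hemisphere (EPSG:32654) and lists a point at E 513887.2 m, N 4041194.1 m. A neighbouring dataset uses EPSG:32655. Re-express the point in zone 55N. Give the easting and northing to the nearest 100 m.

E -23600 m, N 4057100 m

UTM 54N → geographic: φ = 36.51600043°, λ = 141.15510036°.
UTM 55N (λ₀ = 147°) forward: E = -23600.344 m, N = 4057106.743 m.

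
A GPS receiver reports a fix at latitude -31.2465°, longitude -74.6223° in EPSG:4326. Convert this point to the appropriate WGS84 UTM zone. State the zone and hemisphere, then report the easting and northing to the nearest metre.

Longitude -74.6223° lies in the 6° band [-78°, -72°), giving zone 18; latitude is south of the equator, so 18S.
Zone 18 central meridian λ₀ = 6×18 − 183 = -75°; Δλ = +0.3777°.
Transverse Mercator on WGS84 with k₀ = 0.9996 gives E = 535964.568 m, N = 6543017.662 m.

Zone 18S: E 535965 m, N 6543018 m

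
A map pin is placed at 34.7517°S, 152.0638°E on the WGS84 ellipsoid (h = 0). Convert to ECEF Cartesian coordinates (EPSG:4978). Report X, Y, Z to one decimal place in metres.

X -4634839.6 m, Y 2457771.7 m, Z -3615268.4 m

WGS84: a = 6378137 m, e² = 0.006694380; N(φ) = a/√(1−e²sin²φ) = 6385085.088 m.
X = (N+h)·cosφ·cosλ = -4634839.556 m; Y = (N+h)·cosφ·sinλ = 2457771.746 m; Z = (N(1−e²)+h)·sinφ = -3615268.399 m.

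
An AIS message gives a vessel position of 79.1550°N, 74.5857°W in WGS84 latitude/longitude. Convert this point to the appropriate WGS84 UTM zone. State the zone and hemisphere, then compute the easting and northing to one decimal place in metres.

Longitude -74.5857° lies in the 6° band [-78°, -72°), giving zone 18; latitude is north of the equator, so 18N.
Zone 18 central meridian λ₀ = 6×18 − 183 = -75°; Δλ = +0.4143°.
Transverse Mercator on WGS84 with k₀ = 0.9996 gives E = 508702.142 m, N = 8787304.277 m.

Zone 18N: E 508702.1 m, N 8787304.3 m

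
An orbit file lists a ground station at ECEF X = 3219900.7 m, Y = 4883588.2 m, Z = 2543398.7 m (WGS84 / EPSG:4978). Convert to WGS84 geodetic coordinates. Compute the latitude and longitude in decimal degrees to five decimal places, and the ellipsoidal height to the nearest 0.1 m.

lat 23.64050°, lon 56.60190°, h 3840.9 m

λ = atan2(Y, X) = 56.60190048°; p = √(X²+Y²) = 5849546.5 m.
Bowring's method on WGS84 (a = 6378137 m, b = 6356752.314 m) gives φ = 23.64049983°, h = 3840.886 m.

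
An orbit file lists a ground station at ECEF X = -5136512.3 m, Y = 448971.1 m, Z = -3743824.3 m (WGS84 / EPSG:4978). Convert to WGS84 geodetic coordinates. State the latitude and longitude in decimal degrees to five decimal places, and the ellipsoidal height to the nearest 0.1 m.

lat -36.16640°, lon 175.00460°, h 1204.5 m

λ = atan2(Y, X) = 175.00459952°; p = √(X²+Y²) = 5156096.7 m.
Bowring's method on WGS84 (a = 6378137 m, b = 6356752.314 m) gives φ = -36.16640018°, h = 1204.531 m.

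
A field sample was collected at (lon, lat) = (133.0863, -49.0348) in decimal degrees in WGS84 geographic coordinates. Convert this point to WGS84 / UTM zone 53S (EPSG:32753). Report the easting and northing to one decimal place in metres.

E 360128.3 m, N 4566911.5 m

Zone 53 central meridian λ₀ = 6×53 − 183 = 135°; Δλ = -1.9137°.
Transverse Mercator on WGS84 with k₀ = 0.9996 gives E = 360128.316 m, N = 4566911.506 m.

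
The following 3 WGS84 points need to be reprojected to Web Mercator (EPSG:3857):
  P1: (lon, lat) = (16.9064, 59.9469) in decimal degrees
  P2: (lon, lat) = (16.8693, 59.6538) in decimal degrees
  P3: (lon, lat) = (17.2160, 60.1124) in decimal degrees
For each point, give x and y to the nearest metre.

P1: x 1882012 m, y 8387925 m; P2: x 1877882 m, y 8323060 m; P3: x 1916476 m, y 8424805 m

Web Mercator: x = R·λ, y = R·ln tan(π/4+φ/2), R = 6378137 m.
P1 (59.9469°, 16.9064°) → (1882011.839, 8387925.237) m.
P2 (59.6538°, 16.8693°) → (1877881.886, 8323060.352) m.
P3 (60.1124°, 17.2160°) → (1916476.353, 8424805.139) m.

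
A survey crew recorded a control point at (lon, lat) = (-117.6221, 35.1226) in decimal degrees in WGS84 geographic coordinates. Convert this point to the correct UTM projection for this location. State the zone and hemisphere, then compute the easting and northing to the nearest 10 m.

Longitude -117.6221° lies in the 6° band [-120°, -114°), giving zone 11; latitude is north of the equator, so 11N.
Zone 11 central meridian λ₀ = 6×11 − 183 = -117°; Δλ = -0.6221°.
Transverse Mercator on WGS84 with k₀ = 0.9996 gives E = 443316.767 m, N = 3886816.123 m.

Zone 11N: E 443320 m, N 3886820 m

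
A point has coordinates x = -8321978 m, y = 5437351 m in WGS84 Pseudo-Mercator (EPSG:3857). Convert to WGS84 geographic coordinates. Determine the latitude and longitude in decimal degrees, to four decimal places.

R = 6378137 m. λ = x/R = -74.75760032°.
φ = 2·arctan(exp(y/R)) − 90° = 2·arctan(2.34550) − 90° = 43.81819881°.

lat 43.8182°, lon -74.7576°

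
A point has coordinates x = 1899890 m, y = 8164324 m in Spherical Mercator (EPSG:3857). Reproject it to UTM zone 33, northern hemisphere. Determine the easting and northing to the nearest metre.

Web Mercator inverse (R = 6378137 m) → φ = 58.92560214°, λ = 17.06700225°.
UTM 33N forward: E = 618998.074 m, N = 6533606.590 m.

E 618998 m, N 6533607 m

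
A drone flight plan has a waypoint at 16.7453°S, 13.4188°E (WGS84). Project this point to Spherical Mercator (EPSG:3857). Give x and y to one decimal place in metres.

x 1493774.0 m, y -1891196.5 m

Web Mercator is spherical with R = a = 6378137 m.
x = R·λ = 6378137 × 0.234202242 = 1493773.983 m.
y = R·ln tan(π/4 + φ/2) = 6378137 × -0.296512367 = -1891196.496 m.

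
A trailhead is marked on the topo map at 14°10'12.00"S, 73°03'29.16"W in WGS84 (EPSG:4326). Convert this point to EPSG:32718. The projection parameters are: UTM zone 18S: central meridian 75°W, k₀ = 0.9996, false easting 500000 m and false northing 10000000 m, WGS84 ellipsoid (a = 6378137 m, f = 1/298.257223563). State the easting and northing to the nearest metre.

E 709588 m, N 8432603 m

Zone 18 central meridian λ₀ = 6×18 − 183 = -75°; Δλ = +1.9419°.
Transverse Mercator on WGS84 with k₀ = 0.9996 gives E = 709587.775 m, N = 8432602.699 m.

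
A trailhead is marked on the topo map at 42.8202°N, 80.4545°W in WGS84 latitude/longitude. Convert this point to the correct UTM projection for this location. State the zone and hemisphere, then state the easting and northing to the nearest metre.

Longitude -80.4545° lies in the 6° band [-84°, -78°), giving zone 17; latitude is north of the equator, so 17N.
Zone 17 central meridian λ₀ = 6×17 − 183 = -81°; Δλ = +0.5455°.
Transverse Mercator on WGS84 with k₀ = 0.9996 gives E = 544592.283 m, N = 4740992.913 m.

Zone 17N: E 544592 m, N 4740993 m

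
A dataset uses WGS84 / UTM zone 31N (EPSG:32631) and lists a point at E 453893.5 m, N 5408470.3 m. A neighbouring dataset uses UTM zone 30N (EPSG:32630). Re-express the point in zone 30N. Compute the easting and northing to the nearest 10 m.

UTM 31N → geographic: φ = 48.82749976°, λ = 2.37179971°.
UTM 30N (λ₀ = -3°) forward: E = 894185.035 m, N = 5422208.530 m.

E 894190 m, N 5422210 m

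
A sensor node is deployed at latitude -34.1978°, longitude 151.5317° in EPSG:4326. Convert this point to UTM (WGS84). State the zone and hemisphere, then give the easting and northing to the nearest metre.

Zone 56S: E 364715 m, N 6214938 m

Longitude 151.5317° lies in the 6° band [150°, 156°), giving zone 56; latitude is south of the equator, so 56S.
Zone 56 central meridian λ₀ = 6×56 − 183 = 153°; Δλ = -1.4683°.
Transverse Mercator on WGS84 with k₀ = 0.9996 gives E = 364715.275 m, N = 6214937.582 m.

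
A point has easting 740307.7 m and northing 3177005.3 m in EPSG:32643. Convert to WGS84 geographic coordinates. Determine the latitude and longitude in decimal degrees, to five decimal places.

lat 28.69800°, lon 77.45970°

Zone 43N: λ₀ = 75°, k₀ = 0.9996, false easting 500000 m.
Meridian distance M = (N − FN)/k₀ = 3178276.6 m.
Inverse transverse Mercator on WGS84 gives φ = 28.69800039°, λ = 77.45969980°.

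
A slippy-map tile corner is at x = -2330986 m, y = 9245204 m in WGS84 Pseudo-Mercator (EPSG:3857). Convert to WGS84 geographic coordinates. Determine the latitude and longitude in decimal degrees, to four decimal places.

R = 6378137 m. λ = x/R = -20.93960351°.
φ = 2·arctan(exp(y/R)) − 90° = 2·arctan(4.26105) − 90° = 63.58520192°.

lat 63.5852°, lon -20.9396°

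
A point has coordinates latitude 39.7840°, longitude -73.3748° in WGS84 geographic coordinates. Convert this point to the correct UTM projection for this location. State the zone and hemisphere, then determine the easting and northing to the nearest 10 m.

Zone 18N: E 639170 m, N 4405050 m

Longitude -73.3748° lies in the 6° band [-78°, -72°), giving zone 18; latitude is north of the equator, so 18N.
Zone 18 central meridian λ₀ = 6×18 − 183 = -75°; Δλ = +1.6252°.
Transverse Mercator on WGS84 with k₀ = 0.9996 gives E = 639166.123 m, N = 4405046.946 m.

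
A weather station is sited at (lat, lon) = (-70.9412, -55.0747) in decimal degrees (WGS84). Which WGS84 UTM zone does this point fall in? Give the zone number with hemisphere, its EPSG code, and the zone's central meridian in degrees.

UTM zone = ⌊(λ + 180)/6⌋ + 1; -55.0747° ∈ [-60°, -54°) → zone 21.
Hemisphere: S (φ < 0).
Central meridian λ₀ = 6×21 − 183 = -57°.
EPSG code: 32721.

Zone 21S (EPSG:32721), central meridian -57°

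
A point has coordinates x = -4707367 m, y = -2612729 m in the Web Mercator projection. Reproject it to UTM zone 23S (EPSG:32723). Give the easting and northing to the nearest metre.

E 778432 m, N 7471588 m

Web Mercator inverse (R = 6378137 m) → φ = -22.84039922°, λ = -42.28699724°.
UTM 23S forward: E = 778431.662 m, N = 7471587.730 m.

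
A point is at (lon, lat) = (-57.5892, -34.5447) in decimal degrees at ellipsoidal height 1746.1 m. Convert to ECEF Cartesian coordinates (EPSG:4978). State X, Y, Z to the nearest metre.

X 2819646 m, Y -4441200 m, Z -3597368 m

WGS84: a = 6378137 m, e² = 0.006694380; N(φ) = a/√(1−e²sin²φ) = 6385012.705 m.
X = (N+h)·cosφ·cosλ = 2819645.867 m; Y = (N+h)·cosφ·sinλ = -4441200.319 m; Z = (N(1−e²)+h)·sinφ = -3597367.526 m.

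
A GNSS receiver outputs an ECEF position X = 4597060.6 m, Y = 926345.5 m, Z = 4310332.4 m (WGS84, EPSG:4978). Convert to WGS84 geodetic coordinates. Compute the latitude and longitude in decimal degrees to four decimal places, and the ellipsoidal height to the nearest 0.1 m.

λ = atan2(Y, X) = 11.39299934°; p = √(X²+Y²) = 4689465.0 m.
Bowring's method on WGS84 (a = 6378137 m, b = 6356752.314 m) gives φ = 42.77949992°, h = 1144.920 m.

lat 42.7795°, lon 11.3930°, h 1144.9 m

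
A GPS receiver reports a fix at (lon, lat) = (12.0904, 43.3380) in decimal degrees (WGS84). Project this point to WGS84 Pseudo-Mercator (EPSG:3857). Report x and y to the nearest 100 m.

x 1345900 m, y 5363600 m

Web Mercator is spherical with R = a = 6378137 m.
x = R·λ = 6378137 × 0.211017288 = 1345897.171 m.
y = R·ln tan(π/4 + φ/2) = 6378137 × 0.840929134 = 5363561.223 m.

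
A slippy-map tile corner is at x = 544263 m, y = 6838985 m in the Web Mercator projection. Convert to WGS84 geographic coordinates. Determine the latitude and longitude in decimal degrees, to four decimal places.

lat 52.2144°, lon 4.8892°

R = 6378137 m. λ = x/R = 4.88919771°.
φ = 2·arctan(exp(y/R)) − 90° = 2·arctan(2.92196) − 90° = 52.21440028°.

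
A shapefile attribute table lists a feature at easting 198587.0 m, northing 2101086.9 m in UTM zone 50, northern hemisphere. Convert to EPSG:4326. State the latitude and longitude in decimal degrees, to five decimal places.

lat 18.98020°, lon 114.13750°

Zone 50N: λ₀ = 117°, k₀ = 0.9996, false easting 500000 m.
Meridian distance M = (N − FN)/k₀ = 2101927.7 m.
Inverse transverse Mercator on WGS84 gives φ = 18.98019991°, λ = 114.13749975°.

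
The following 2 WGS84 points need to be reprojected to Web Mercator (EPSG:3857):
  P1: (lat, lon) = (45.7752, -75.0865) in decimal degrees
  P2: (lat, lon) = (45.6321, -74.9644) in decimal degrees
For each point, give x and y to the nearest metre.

Web Mercator: x = R·λ, y = R·ln tan(π/4+φ/2), R = 6378137 m.
P1 (45.7752°, -75.0865°) → (-8358590.945, 5744397.755) m.
P2 (45.6321°, -74.9644°) → (-8344998.836, 5721587.727) m.

P1: x -8358591 m, y 5744398 m; P2: x -8344999 m, y 5721588 m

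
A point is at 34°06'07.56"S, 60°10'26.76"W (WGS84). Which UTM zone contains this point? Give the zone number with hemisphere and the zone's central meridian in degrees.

Zone 20S, central meridian -63°

UTM zone = ⌊(λ + 180)/6⌋ + 1; -60.1741° ∈ [-66°, -60°) → zone 20.
Hemisphere: S (φ < 0).
Central meridian λ₀ = 6×20 − 183 = -63°.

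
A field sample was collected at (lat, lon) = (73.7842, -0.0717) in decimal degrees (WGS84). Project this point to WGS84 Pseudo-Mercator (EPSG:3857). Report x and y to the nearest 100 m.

Web Mercator is spherical with R = a = 6378137 m.
x = R·λ = 6378137 × -0.001251401 = -7981.607 m.
y = R·ln tan(π/4 + φ/2) = 6378137 × 1.948681720 = 12428958.981 m.

x -8000 m, y 12429000 m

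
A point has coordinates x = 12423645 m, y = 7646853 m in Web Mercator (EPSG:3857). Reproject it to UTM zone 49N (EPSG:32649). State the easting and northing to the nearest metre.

E 537208 m, N 6255405 m

Web Mercator inverse (R = 6378137 m) → φ = 56.44170067°, λ = 111.60350188°.
UTM 49N forward: E = 537208.417 m, N = 6255404.745 m.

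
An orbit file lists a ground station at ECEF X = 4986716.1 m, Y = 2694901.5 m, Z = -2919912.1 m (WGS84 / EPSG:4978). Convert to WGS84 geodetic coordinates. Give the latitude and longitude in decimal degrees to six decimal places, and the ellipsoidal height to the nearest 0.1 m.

λ = atan2(Y, X) = 28.38749993°; p = √(X²+Y²) = 5668318.2 m.
Bowring's method on WGS84 (a = 6378137 m, b = 6356752.314 m) gives φ = -27.41119963°, h = 2549.116 m.

lat -27.411200°, lon 28.387500°, h 2549.1 m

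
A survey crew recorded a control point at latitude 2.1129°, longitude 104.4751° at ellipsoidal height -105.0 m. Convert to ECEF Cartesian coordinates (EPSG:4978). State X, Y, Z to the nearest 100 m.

X -1593200 m, Y 6171400 m, Z 233600 m

WGS84: a = 6378137 m, e² = 0.006694380; N(φ) = a/√(1−e²sin²φ) = 6378166.020 m.
X = (N+h)·cosφ·cosλ = -1593171.355 m; Y = (N+h)·cosφ·sinλ = 6171399.475 m; Z = (N(1−e²)+h)·sinφ = 233576.629 m.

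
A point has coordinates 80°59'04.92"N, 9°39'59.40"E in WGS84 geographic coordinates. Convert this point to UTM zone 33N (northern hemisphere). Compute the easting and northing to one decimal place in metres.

Zone 33 central meridian λ₀ = 6×33 − 183 = 15°; Δλ = -5.3335°.
Transverse Mercator on WGS84 with k₀ = 0.9996 gives E = 406824.928 m, N = 8995782.915 m.

E 406824.9 m, N 8995782.9 m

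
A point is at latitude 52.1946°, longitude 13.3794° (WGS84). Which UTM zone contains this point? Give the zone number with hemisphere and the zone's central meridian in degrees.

UTM zone = ⌊(λ + 180)/6⌋ + 1; 13.3794° ∈ [12°, 18°) → zone 33.
Hemisphere: N (φ ≥ 0).
Central meridian λ₀ = 6×33 − 183 = 15°.

Zone 33N, central meridian 15°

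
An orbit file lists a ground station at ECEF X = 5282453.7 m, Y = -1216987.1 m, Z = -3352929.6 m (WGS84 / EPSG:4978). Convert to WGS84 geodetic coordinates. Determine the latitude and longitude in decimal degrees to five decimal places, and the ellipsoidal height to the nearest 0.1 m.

λ = atan2(Y, X) = -12.97360009°; p = √(X²+Y²) = 5420827.9 m.
Bowring's method on WGS84 (a = 6378137 m, b = 6356752.314 m) gives φ = -31.91029972°, h = 1773.403 m.

lat -31.91030°, lon -12.97360°, h 1773.4 m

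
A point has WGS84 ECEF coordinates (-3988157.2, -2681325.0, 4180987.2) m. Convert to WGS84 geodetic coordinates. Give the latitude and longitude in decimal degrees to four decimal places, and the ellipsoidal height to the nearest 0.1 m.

lat 41.2140°, lon -146.0862°, h 996.8 m

λ = atan2(Y, X) = -146.08619958°; p = √(X²+Y²) = 4805715.5 m.
Bowring's method on WGS84 (a = 6378137 m, b = 6356752.314 m) gives φ = 41.21399989°, h = 996.786 m.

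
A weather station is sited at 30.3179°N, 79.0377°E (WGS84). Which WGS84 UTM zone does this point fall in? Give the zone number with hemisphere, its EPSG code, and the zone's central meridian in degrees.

UTM zone = ⌊(λ + 180)/6⌋ + 1; 79.0377° ∈ [78°, 84°) → zone 44.
Hemisphere: N (φ ≥ 0).
Central meridian λ₀ = 6×44 − 183 = 81°.
EPSG code: 32644.

Zone 44N (EPSG:32644), central meridian 81°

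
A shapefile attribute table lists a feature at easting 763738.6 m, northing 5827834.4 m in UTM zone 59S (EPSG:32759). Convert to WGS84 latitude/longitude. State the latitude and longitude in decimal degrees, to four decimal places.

Zone 59S: λ₀ = 171°, k₀ = 0.9996, false easting 500000 m, false northing 10000000 m.
Meridian distance M = (N − FN)/k₀ = -4173835.1 m.
Inverse transverse Mercator on WGS84 gives φ = -37.65880041°, λ = 173.98980011°.

lat -37.6588°, lon 173.9898°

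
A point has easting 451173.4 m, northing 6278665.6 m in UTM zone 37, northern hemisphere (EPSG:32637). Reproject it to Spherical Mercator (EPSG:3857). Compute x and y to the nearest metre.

Unproject from UTM 37N (λ₀ = 39°) → φ = 56.64960036°, λ = 38.20370051°.
Web Mercator (R = 6378137 m): x = 4252816.487 m, y = 7688834.709 m.

x 4252816 m, y 7688835 m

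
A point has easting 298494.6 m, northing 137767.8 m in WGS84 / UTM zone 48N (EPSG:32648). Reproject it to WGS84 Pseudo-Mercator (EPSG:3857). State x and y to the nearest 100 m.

Unproject from UTM 48N (λ₀ = 105°) → φ = 1.24579996°, λ = 103.18899993°.
Web Mercator (R = 6378137 m): x = 11486946.928 m, y = 138692.746 m.

x 11486900 m, y 138700 m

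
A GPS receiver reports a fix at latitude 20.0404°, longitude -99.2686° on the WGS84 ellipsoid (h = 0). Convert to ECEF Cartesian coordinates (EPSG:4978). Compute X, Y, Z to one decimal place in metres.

WGS84: a = 6378137 m, e² = 0.006694380; N(φ) = a/√(1−e²sin²φ) = 6380645.503 m.
X = (N+h)·cosφ·cosλ = -965460.585 m; Y = (N+h)·cosφ·sinλ = -5916044.375 m; Z = (N(1−e²)+h)·sinφ = 2171898.989 m.

X -965460.6 m, Y -5916044.4 m, Z 2171899.0 m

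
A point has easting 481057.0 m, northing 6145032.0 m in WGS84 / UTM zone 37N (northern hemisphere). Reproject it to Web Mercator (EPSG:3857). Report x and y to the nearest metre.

Unproject from UTM 37N (λ₀ = 39°) → φ = 55.45109976°, λ = 38.70050004°.
Web Mercator (R = 6378137 m): x = 4308119.958 m, y = 7449912.222 m.

x 4308120 m, y 7449912 m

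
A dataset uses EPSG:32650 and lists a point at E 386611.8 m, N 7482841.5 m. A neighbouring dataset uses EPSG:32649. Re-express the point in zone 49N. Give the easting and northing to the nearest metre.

E 643405 m, N 7484294 m

UTM 50N → geographic: φ = 67.43989962°, λ = 114.35089903°.
UTM 49N (λ₀ = 111°) forward: E = 643405.277 m, N = 7484294.255 m.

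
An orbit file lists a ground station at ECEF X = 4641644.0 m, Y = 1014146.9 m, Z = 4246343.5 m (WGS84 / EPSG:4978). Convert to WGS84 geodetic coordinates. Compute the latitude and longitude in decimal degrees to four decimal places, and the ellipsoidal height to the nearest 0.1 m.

lat 41.9800°, lon 12.3248°, h 3574.4 m

λ = atan2(Y, X) = 12.32480041°; p = √(X²+Y²) = 4751142.3 m.
Bowring's method on WGS84 (a = 6378137 m, b = 6356752.314 m) gives φ = 41.97999974°, h = 3574.400 m.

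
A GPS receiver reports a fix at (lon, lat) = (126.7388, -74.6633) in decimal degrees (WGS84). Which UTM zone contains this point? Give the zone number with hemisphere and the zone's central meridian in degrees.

Zone 52S, central meridian 129°

UTM zone = ⌊(λ + 180)/6⌋ + 1; 126.7388° ∈ [126°, 132°) → zone 52.
Hemisphere: S (φ < 0).
Central meridian λ₀ = 6×52 − 183 = 129°.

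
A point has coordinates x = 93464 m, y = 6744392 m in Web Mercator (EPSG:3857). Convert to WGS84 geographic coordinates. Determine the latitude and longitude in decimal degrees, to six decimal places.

R = 6378137 m. λ = x/R = 0.83960140°.
φ = 2·arctan(exp(y/R)) − 90° = 2·arctan(2.87894) − 90° = 51.69069943°.

lat 51.690699°, lon 0.839601°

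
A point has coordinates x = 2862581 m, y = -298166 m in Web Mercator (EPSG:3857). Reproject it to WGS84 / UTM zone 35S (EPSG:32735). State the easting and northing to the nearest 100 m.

E 357200 m, N 9704000 m

Web Mercator inverse (R = 6378137 m) → φ = -2.67749570°, λ = 25.71500264°.
UTM 35S forward: E = 357155.020 m, N = 9703979.277 m.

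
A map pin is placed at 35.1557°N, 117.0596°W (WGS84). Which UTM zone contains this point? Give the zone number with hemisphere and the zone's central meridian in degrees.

Zone 11N, central meridian -117°

UTM zone = ⌊(λ + 180)/6⌋ + 1; -117.0596° ∈ [-120°, -114°) → zone 11.
Hemisphere: N (φ ≥ 0).
Central meridian λ₀ = 6×11 − 183 = -117°.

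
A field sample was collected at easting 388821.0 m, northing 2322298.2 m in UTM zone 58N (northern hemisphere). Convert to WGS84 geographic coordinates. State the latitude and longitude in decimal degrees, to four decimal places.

Zone 58N: λ₀ = 165°, k₀ = 0.9996, false easting 500000 m.
Meridian distance M = (N − FN)/k₀ = 2323227.5 m.
Inverse transverse Mercator on WGS84 gives φ = 20.99799983°, λ = 163.93029967°.

lat 20.9980°, lon 163.9303°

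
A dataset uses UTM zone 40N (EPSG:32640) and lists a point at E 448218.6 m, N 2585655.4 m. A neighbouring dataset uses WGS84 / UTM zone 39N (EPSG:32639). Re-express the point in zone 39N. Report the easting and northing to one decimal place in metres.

UTM 40N → geographic: φ = 23.37980012°, λ = 56.49330037°.
UTM 39N (λ₀ = 51°) forward: E = 1061968.221 m, N = 2596277.182 m.

E 1061968.2 m, N 2596277.2 m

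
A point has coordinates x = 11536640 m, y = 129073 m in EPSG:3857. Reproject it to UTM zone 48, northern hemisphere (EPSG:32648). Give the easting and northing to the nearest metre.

E 348171 m, N 128186 m

Web Mercator inverse (R = 6378137 m) → φ = 1.15940335°, λ = 103.63540039°.
UTM 48N forward: E = 348170.669 m, N = 128185.671 m.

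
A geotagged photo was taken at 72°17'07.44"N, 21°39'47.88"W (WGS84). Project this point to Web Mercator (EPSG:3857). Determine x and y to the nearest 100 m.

Web Mercator is spherical with R = a = 6378137 m.
x = R·λ = 6378137 × -0.378095912 = -2411547.525 m.
y = R·ln tan(π/4 + φ/2) = 6378137 × 1.858974343 = 11856793.038 m.

x -2411500 m, y 11856800 m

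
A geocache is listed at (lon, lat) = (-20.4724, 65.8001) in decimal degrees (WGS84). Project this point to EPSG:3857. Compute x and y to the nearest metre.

x -2278977 m, y 9822349 m

Web Mercator is spherical with R = a = 6378137 m.
x = R·λ = 6378137 × -0.357310786 = -2278977.143 m.
y = R·ln tan(π/4 + φ/2) = 6378137 × 1.540002752 = 9822348.532 m.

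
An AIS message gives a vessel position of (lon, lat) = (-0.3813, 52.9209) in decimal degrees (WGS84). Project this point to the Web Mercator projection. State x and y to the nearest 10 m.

Web Mercator is spherical with R = a = 6378137 m.
x = R·λ = 6378137 × -0.006654940 = -42446.122 m.
y = R·ln tan(π/4 + φ/2) = 6378137 × 1.092541591 = 6968379.943 m.

x -42450 m, y 6968380 m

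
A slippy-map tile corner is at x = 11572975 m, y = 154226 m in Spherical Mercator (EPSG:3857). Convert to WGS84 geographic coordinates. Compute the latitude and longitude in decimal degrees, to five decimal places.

R = 6378137 m. λ = x/R = 103.96180325°.
φ = 2·arctan(exp(y/R)) − 90° = 2·arctan(1.02448) − 90° = 1.38530074°.

lat 1.38530°, lon 103.96180°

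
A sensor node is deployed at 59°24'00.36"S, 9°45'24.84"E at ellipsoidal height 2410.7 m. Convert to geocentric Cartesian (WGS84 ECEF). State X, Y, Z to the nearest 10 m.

X 3208940 m, Y 551790 m, Z -5468830 m

WGS84: a = 6378137 m, e² = 0.006694380; N(φ) = a/√(1−e²sin²φ) = 6394012.971 m.
X = (N+h)·cosφ·cosλ = 3208938.547 m; Y = (N+h)·cosφ·sinλ = 551794.353 m; Z = (N(1−e²)+h)·sinφ = -5468833.160 m.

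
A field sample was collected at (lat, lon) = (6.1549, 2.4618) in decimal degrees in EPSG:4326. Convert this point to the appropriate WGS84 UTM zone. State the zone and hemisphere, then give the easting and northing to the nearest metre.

Longitude 2.4618° lies in the 6° band [0°, 6°), giving zone 31; latitude is north of the equator, so 31N.
Zone 31 central meridian λ₀ = 6×31 − 183 = 3°; Δλ = -0.5382°.
Transverse Mercator on WGS84 with k₀ = 0.9996 gives E = 440453.878 m, N = 680357.585 m.

Zone 31N: E 440454 m, N 680358 m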